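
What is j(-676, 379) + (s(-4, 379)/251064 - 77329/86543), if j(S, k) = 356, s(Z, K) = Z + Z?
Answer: 964461610414/2715978969 ≈ 355.11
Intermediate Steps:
s(Z, K) = 2*Z
j(-676, 379) + (s(-4, 379)/251064 - 77329/86543) = 356 + ((2*(-4))/251064 - 77329/86543) = 356 + (-8*1/251064 - 77329*1/86543) = 356 + (-1/31383 - 77329/86543) = 356 - 2426902550/2715978969 = 964461610414/2715978969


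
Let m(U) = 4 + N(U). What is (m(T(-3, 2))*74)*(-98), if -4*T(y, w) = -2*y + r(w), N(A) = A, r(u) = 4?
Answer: -10878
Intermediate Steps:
T(y, w) = -1 + y/2 (T(y, w) = -(-2*y + 4)/4 = -(4 - 2*y)/4 = -1 + y/2)
m(U) = 4 + U
(m(T(-3, 2))*74)*(-98) = ((4 + (-1 + (½)*(-3)))*74)*(-98) = ((4 + (-1 - 3/2))*74)*(-98) = ((4 - 5/2)*74)*(-98) = ((3/2)*74)*(-98) = 111*(-98) = -10878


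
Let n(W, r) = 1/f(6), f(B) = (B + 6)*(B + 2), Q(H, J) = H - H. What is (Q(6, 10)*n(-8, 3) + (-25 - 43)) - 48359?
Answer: -48427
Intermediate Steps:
Q(H, J) = 0
f(B) = (2 + B)*(6 + B) (f(B) = (6 + B)*(2 + B) = (2 + B)*(6 + B))
n(W, r) = 1/96 (n(W, r) = 1/(12 + 6² + 8*6) = 1/(12 + 36 + 48) = 1/96)
(Q(6, 10)*n(-8, 3) + (-25 - 43)) - 48359 = (0*(1/96) + (-25 - 43)) - 48359 = (0 - 68) - 48359 = -68 - 48359 = -48427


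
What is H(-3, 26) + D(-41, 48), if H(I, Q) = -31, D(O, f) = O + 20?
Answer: -52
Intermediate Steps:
D(O, f) = 20 + O
H(-3, 26) + D(-41, 48) = -31 + (20 - 41) = -31 - 21 = -52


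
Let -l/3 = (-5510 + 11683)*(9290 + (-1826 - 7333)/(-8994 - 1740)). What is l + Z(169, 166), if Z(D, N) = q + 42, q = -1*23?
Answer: -615620993305/3578 ≈ -1.7206e+8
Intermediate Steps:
q = -23
l = -615621061287/3578 (l = -3*(-5510 + 11683)*(9290 + (-1826 - 7333)/(-8994 - 1740)) = -18519*(9290 - 9159/(-10734)) = -18519*(9290 - 9159*(-1/10734)) = -18519*(9290 + 3053/3578) = -18519*33242673/3578 = -3*205207020429/3578 = -615621061287/3578 ≈ -1.7206e+8)
Z(D, N) = 19 (Z(D, N) = -23 + 42 = 19)
l + Z(169, 166) = -615621061287/3578 + 19 = -615620993305/3578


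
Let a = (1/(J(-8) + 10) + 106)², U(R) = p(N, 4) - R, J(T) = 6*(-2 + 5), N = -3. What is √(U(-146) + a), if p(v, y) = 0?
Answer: 5*√357177/28 ≈ 106.72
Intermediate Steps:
J(T) = 18 (J(T) = 6*3 = 18)
U(R) = -R (U(R) = 0 - R = -R)
a = 8814961/784 (a = (1/(18 + 10) + 106)² = (1/28 + 106)² = (2969/28)² = 8814961/784 ≈ 11244.)
√(U(-146) + a) = √(-1*(-146) + 8814961/784) = √(146 + 8814961/784) = √(8929425/784) = 5*√357177/28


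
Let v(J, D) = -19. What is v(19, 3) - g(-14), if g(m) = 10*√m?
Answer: -19 - 10*I*√14 ≈ -19.0 - 37.417*I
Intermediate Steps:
v(19, 3) - g(-14) = -19 - 10*√(-14) = -19 - 10*I*√14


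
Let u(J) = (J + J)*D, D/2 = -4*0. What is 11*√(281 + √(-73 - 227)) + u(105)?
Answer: 11*√(281 + 10*I*√3) ≈ 184.48 + 5.6802*I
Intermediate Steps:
D = 0 (D = 2*(-4*0) = 2*0 = 0)
u(J) = 0 (u(J) = (J + J)*0 = (2*J)*0 = 0)
11*√(281 + √(-73 - 227)) + u(105) = 11*√(281 + √(-73 - 227)) + 0 = 11*√(281 + √(-300)) + 0 = 11*√(281 + 10*I*√3) + 0 = 11*√(281 + 10*I*√3)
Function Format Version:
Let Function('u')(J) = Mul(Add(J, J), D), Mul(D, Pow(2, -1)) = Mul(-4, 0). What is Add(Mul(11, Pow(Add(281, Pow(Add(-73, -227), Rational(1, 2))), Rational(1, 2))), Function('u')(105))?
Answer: Mul(11, Pow(Add(281, Mul(10, I, Pow(3, Rational(1, 2)))), Rational(1, 2))) ≈ Add(184.48, Mul(5.6802, I))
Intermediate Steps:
D = 0 (D = Mul(2, Mul(-4, 0)) = Mul(2, 0) = 0)
Function('u')(J) = 0 (Function('u')(J) = Mul(Add(J, J), 0) = Mul(Mul(2, J), 0) = 0)
Add(Mul(11, Pow(Add(281, Pow(Add(-73, -227), Rational(1, 2))), Rational(1, 2))), Function('u')(105)) = Add(Mul(11, Pow(Add(281, Pow(Add(-73, -227), Rational(1, 2))), Rational(1, 2))), 0) = Add(Mul(11, Pow(Add(281, Pow(-300, Rational(1, 2))), Rational(1, 2))), 0) = Add(Mul(11, Pow(Add(281, Mul(10, I, Pow(3, Rational(1, 2)))), Rational(1, 2))), 0) = Mul(11, Pow(Add(281, Mul(10, I, Pow(3, Rational(1, 2)))), Rational(1, 2)))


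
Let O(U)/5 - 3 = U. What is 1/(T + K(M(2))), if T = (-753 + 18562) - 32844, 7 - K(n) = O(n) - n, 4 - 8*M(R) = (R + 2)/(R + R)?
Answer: -2/30089 ≈ -6.6469e-5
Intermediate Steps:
O(U) = 15 + 5*U
M(R) = 1/2 - (2 + R)/(16*R) (M(R) = 1/2 - (R + 2)/(8*(R + R)) = 1/2 - (2 + R)/(8*(2*R)) = 1/2 - (2 + R)*1/(2*R)/8 = 1/2 - (2 + R)/(16*R))
K(n) = -8 - 4*n (K(n) = 7 - ((15 + 5*n) - n) = 7 - (15 + 4*n) = 7 + (-15 - 4*n) = -8 - 4*n)
T = -15035 (T = 17809 - 32844 = -15035)
1/(T + K(M(2))) = 1/(-15035 + (-8 - (-2 + 7*2)/(4*2))) = 1/(-15035 + (-8 - (-2 + 14)/(4*2))) = 1/(-15035 + (-8 - 12/(4*2))) = 1/(-15035 + (-8 - 4*3/8)) = 1/(-15035 + (-8 - 3/2)) = 1/(-15035 - 19/2) = 1/(-30089/2) = -2/30089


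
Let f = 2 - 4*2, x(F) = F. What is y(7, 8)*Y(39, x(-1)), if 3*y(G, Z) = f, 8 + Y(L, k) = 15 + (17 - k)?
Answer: -50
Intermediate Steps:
f = -6 (f = 2 - 8 = -6)
Y(L, k) = 24 - k (Y(L, k) = -8 + (15 + (17 - k)) = -8 + (32 - k) = 24 - k)
y(G, Z) = -2 (y(G, Z) = (1/3)*(-6) = -2)
y(7, 8)*Y(39, x(-1)) = -2*(24 - 1*(-1)) = -2*(24 + 1) = -2*25 = -50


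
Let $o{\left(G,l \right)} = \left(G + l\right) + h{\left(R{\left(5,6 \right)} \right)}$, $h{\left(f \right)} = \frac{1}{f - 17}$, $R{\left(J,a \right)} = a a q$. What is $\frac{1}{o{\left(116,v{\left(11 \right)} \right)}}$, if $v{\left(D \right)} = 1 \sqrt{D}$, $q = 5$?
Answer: $\frac{280197}{32478002} - \frac{26569 \sqrt{11}}{357258022} \approx 0.0083806$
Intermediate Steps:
$R{\left(J,a \right)} = 5 a^{2}$ ($R{\left(J,a \right)} = a a 5 = a^{2} \cdot 5 = 5 a^{2}$)
$v{\left(D \right)} = \sqrt{D}$
$h{\left(f \right)} = \frac{1}{-17 + f}$
$o{\left(G,l \right)} = \frac{1}{163} + G + l$ ($o{\left(G,l \right)} = \left(G + l\right) + \frac{1}{-17 + 5 \cdot 6^{2}} = \left(G + l\right) + \frac{1}{-17 + 5 \cdot 36} = \left(G + l\right) + \frac{1}{-17 + 180} = \left(G + l\right) + \frac{1}{163} = \frac{1}{163} + G + l$)
$\frac{1}{o{\left(116,v{\left(11 \right)} \right)}} = \frac{1}{\frac{1}{163} + 116 + \sqrt{11}} = \frac{1}{\frac{18909}{163} + \sqrt{11}}$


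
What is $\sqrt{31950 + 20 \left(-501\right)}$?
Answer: $\sqrt{21930} \approx 148.09$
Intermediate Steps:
$\sqrt{31950 + 20 \left(-501\right)} = \sqrt{31950 - 10020} = \sqrt{21930}$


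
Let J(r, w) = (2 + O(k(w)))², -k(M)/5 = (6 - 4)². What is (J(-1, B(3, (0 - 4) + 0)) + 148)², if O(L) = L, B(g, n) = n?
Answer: 222784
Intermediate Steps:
k(M) = -20 (k(M) = -5*(6 - 4)² = -5*2² = -5*4 = -20)
J(r, w) = 324 (J(r, w) = (2 - 20)² = (-18)² = 324)
(J(-1, B(3, (0 - 4) + 0)) + 148)² = (324 + 148)² = 472² = 222784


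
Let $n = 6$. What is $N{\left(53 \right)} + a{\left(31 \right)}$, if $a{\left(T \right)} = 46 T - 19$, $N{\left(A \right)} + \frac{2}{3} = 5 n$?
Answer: $\frac{4309}{3} \approx 1436.3$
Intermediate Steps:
$N{\left(A \right)} = \frac{88}{3}$ ($N{\left(A \right)} = - \frac{2}{3} + 5 \cdot 6 = - \frac{2}{3} + 30 = \frac{88}{3}$)
$a{\left(T \right)} = -19 + 46 T$
$N{\left(53 \right)} + a{\left(31 \right)} = \frac{88}{3} + \left(-19 + 46 \cdot 31\right) = \frac{88}{3} + \left(-19 + 1426\right) = \frac{88}{3} + 1407 = \frac{4309}{3}$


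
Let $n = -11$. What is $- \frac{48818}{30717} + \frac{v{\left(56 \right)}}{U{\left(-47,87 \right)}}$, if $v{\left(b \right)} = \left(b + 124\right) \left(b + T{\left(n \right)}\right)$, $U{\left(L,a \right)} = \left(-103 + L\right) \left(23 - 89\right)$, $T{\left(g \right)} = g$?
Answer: $- \frac{260545}{337887} \approx -0.7711$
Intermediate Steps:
$U{\left(L,a \right)} = 6798 - 66 L$ ($U{\left(L,a \right)} = \left(-103 + L\right) \left(-66\right) = 6798 - 66 L$)
$v{\left(b \right)} = \left(-11 + b\right) \left(124 + b\right)$ ($v{\left(b \right)} = \left(b + 124\right) \left(b - 11\right) = \left(124 + b\right) \left(-11 + b\right) = \left(-11 + b\right) \left(124 + b\right)$)
$- \frac{48818}{30717} + \frac{v{\left(56 \right)}}{U{\left(-47,87 \right)}} = - \frac{48818}{30717} + \frac{-1364 + 56^{2} + 113 \cdot 56}{6798 - -3102} = \left(-48818\right) \frac{1}{30717} + \frac{-1364 + 3136 + 6328}{6798 + 3102} = - \frac{48818}{30717} + \frac{8100}{9900} = - \frac{48818}{30717} + 8100 \cdot \frac{1}{9900} = - \frac{48818}{30717} + \frac{9}{11} = - \frac{260545}{337887}$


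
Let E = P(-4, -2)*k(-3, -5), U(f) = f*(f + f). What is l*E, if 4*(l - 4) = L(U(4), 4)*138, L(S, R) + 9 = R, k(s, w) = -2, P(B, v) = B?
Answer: -1348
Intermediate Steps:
U(f) = 2*f² (U(f) = f*(2*f) = 2*f²)
L(S, R) = -9 + R
E = 8 (E = -4*(-2) = 8)
l = -337/2 (l = 4 + ((-9 + 4)*138)/4 = 4 + (-5*138)/4 = 4 + (¼)*(-690) = 4 - 345/2 = -337/2 ≈ -168.50)
l*E = -337/2*8 = -1348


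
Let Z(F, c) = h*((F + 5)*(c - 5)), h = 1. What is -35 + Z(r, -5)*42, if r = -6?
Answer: 385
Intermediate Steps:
Z(F, c) = (-5 + c)*(5 + F) (Z(F, c) = 1*((F + 5)*(c - 5)) = 1*((5 + F)*(-5 + c)) = 1*((-5 + c)*(5 + F)) = (-5 + c)*(5 + F))
-35 + Z(r, -5)*42 = -35 + (-25 - 5*(-6) + 5*(-5) - 6*(-5))*42 = -35 + (-25 + 30 - 25 + 30)*42 = -35 + 10*42 = -35 + 420 = 385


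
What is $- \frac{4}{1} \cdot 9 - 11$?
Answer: $-47$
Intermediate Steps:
$- \frac{4}{1} \cdot 9 - 11 = \left(-4\right) 1 \cdot 9 - 11 = \left(-4\right) 9 - 11 = -36 - 11 = -47$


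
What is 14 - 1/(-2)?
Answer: 29/2 ≈ 14.500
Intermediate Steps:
14 - 1/(-2) = 14 - (-1)/2 = 14 - 1*(-1/2) = 14 + 1/2 = 29/2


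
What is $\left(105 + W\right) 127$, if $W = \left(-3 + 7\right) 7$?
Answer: $16891$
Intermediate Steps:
$W = 28$ ($W = 4 \cdot 7 = 28$)
$\left(105 + W\right) 127 = \left(105 + 28\right) 127 = 133 \cdot 127 = 16891$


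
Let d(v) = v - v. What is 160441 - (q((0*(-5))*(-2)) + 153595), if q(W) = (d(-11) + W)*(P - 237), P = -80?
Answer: 6846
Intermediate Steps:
d(v) = 0
q(W) = -317*W (q(W) = (0 + W)*(-80 - 237) = W*(-317) = -317*W)
160441 - (q((0*(-5))*(-2)) + 153595) = 160441 - (-317*0*(-5)*(-2) + 153595) = 160441 - (-0*(-2) + 153595) = 160441 - (-317*0 + 153595) = 160441 - (0 + 153595) = 160441 - 1*153595 = 160441 - 153595 = 6846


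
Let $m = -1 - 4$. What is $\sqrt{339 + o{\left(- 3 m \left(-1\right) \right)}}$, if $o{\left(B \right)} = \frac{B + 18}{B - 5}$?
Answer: $\frac{3 \sqrt{3765}}{10} \approx 18.408$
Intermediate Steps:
$m = -5$ ($m = -1 - 4 = -5$)
$o{\left(B \right)} = \frac{18 + B}{-5 + B}$
$\sqrt{339 + o{\left(- 3 m \left(-1\right) \right)}} = \sqrt{339 + \frac{18 + \left(-3\right) \left(-5\right) \left(-1\right)}{-5 + \left(-3\right) \left(-5\right) \left(-1\right)}} = \sqrt{339 + \frac{18 + 15 \left(-1\right)}{-5 + 15 \left(-1\right)}} = \sqrt{339 + \frac{18 - 15}{-5 - 15}} = \sqrt{339 + \frac{1}{-20} \cdot 3} = \sqrt{339 - \frac{3}{20}} = \sqrt{\frac{6777}{20}} = \frac{3 \sqrt{3765}}{10}$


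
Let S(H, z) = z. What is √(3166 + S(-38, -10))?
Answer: 2*√789 ≈ 56.178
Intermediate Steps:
√(3166 + S(-38, -10)) = √(3166 - 10) = √3156 = 2*√789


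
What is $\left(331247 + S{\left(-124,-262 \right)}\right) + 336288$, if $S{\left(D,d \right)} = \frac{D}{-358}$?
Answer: $\frac{119488827}{179} \approx 6.6754 \cdot 10^{5}$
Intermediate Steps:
$S{\left(D,d \right)} = - \frac{D}{358}$ ($S{\left(D,d \right)} = D \left(- \frac{1}{358}\right) = - \frac{D}{358}$)
$\left(331247 + S{\left(-124,-262 \right)}\right) + 336288 = \left(331247 - - \frac{62}{179}\right) + 336288 = \left(331247 + \frac{62}{179}\right) + 336288 = \frac{59293275}{179} + 336288 = \frac{119488827}{179}$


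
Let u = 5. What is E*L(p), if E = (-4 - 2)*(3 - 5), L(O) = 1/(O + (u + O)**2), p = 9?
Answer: 12/205 ≈ 0.058537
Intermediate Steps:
L(O) = 1/(O + (5 + O)**2)
E = 12 (E = -6*(-2) = 12)
E*L(p) = 12/(9 + (5 + 9)**2) = 12/(9 + 14**2) = 12/(9 + 196) = 12/205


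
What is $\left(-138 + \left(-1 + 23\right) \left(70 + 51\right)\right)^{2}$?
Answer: $6370576$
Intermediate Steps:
$\left(-138 + \left(-1 + 23\right) \left(70 + 51\right)\right)^{2} = \left(-138 + 22 \cdot 121\right)^{2} = \left(-138 + 2662\right)^{2} = 2524^{2} = 6370576$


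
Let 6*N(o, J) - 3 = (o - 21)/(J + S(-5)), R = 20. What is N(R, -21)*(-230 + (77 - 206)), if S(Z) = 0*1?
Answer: -11488/63 ≈ -182.35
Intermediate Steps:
S(Z) = 0
N(o, J) = ½ + (-21 + o)/(6*J) (N(o, J) = ½ + ((o - 21)/(J + 0))/6 = ½ + ((-21 + o)/J)/6 = ½ + (-21 + o)/(6*J))
N(R, -21)*(-230 + (77 - 206)) = ((⅙)*(-21 + 20 + 3*(-21))/(-21))*(-230 + (77 - 206)) = ((⅙)*(-1/21)*(-21 + 20 - 63))*(-230 - 129) = ((⅙)*(-1/21)*(-64))*(-359) = (32/63)*(-359) = -11488/63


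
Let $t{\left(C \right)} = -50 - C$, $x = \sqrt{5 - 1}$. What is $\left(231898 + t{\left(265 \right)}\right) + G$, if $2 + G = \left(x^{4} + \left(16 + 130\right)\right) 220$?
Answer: $267221$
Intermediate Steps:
$x = 2$ ($x = \sqrt{4} = 2$)
$G = 35638$ ($G = -2 + \left(2^{4} + \left(16 + 130\right)\right) 220 = -2 + \left(16 + 146\right) 220 = -2 + 162 \cdot 220 = -2 + 35640 = 35638$)
$\left(231898 + t{\left(265 \right)}\right) + G = \left(231898 - 315\right) + 35638 = 231583 + 35638 = 267221$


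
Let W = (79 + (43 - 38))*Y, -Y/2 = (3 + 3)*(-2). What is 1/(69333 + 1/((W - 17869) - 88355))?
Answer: 104208/7225053263 ≈ 1.4423e-5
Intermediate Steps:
Y = 24 (Y = -2*(3 + 3)*(-2) = -12*(-2) = -2*(-12) = 24)
W = 2016 (W = (79 + (43 - 38))*24 = (79 + 5)*24 = 84*24 = 2016)
1/(69333 + 1/((W - 17869) - 88355)) = 1/(69333 + 1/((2016 - 17869) - 88355)) = 1/(69333 + 1/(-15853 - 88355)) = 1/(69333 + 1/(-104208)) = 1/(69333 - 1/104208) = 1/(7225053263/104208) = 104208/7225053263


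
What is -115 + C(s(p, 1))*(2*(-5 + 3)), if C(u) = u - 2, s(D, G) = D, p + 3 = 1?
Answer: -99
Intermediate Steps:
p = -2 (p = -3 + 1 = -2)
C(u) = -2 + u
-115 + C(s(p, 1))*(2*(-5 + 3)) = -115 + (-2 - 2)*(2*(-5 + 3)) = -115 - 8*(-2) = -115 - 4*(-4) = -115 + 16 = -99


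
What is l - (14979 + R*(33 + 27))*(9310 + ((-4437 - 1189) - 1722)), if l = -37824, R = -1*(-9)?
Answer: -30486102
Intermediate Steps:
R = 9
l - (14979 + R*(33 + 27))*(9310 + ((-4437 - 1189) - 1722)) = -37824 - (14979 + 9*(33 + 27))*(9310 + ((-4437 - 1189) - 1722)) = -37824 - (14979 + 9*60)*(9310 + (-5626 - 1722)) = -37824 - (14979 + 540)*(9310 - 7348) = -37824 - 15519*1962 = -37824 - 1*30448278 = -37824 - 30448278 = -30486102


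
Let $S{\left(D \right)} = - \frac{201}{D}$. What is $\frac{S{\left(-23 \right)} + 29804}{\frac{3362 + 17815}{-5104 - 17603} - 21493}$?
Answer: $- \frac{1730003439}{1247271416} \approx -1.387$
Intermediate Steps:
$\frac{S{\left(-23 \right)} + 29804}{\frac{3362 + 17815}{-5104 - 17603} - 21493} = \frac{- \frac{201}{-23} + 29804}{\frac{3362 + 17815}{-5104 - 17603} - 21493} = \frac{\left(-201\right) \left(- \frac{1}{23}\right) + 29804}{\frac{21177}{-22707} - 21493} = \frac{\frac{201}{23} + 29804}{21177 \left(- \frac{1}{22707}\right) - 21493} = \frac{685693}{23 \left(- \frac{2353}{2523} - 21493\right)} = \frac{685693}{23 \left(- \frac{54229192}{2523}\right)} = \frac{685693}{23} \left(- \frac{2523}{54229192}\right) = - \frac{1730003439}{1247271416}$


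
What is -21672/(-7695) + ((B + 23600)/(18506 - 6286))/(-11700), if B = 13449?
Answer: 7649993669/2716506000 ≈ 2.8161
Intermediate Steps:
-21672/(-7695) + ((B + 23600)/(18506 - 6286))/(-11700) = -21672/(-7695) + ((13449 + 23600)/(18506 - 6286))/(-11700) = -21672*(-1/7695) + (37049/12220)*(-1/11700) = 2408/855 + (37049*(1/12220))*(-1/11700) = 2408/855 + (37049/12220)*(-1/11700) = 2408/855 - 37049/142974000 = 7649993669/2716506000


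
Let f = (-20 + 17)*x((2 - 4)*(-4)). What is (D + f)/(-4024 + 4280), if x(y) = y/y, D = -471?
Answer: -237/128 ≈ -1.8516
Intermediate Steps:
x(y) = 1
f = -3 (f = (-20 + 17)*1 = -3*1 = -3)
(D + f)/(-4024 + 4280) = (-471 - 3)/(-4024 + 4280) = -474/256 = -474*1/256 = -237/128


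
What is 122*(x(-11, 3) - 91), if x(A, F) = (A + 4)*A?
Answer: -1708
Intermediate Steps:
x(A, F) = A*(4 + A) (x(A, F) = (4 + A)*A = A*(4 + A))
122*(x(-11, 3) - 91) = 122*(-11*(4 - 11) - 91) = 122*(-11*(-7) - 91) = 122*(77 - 91) = 122*(-14) = -1708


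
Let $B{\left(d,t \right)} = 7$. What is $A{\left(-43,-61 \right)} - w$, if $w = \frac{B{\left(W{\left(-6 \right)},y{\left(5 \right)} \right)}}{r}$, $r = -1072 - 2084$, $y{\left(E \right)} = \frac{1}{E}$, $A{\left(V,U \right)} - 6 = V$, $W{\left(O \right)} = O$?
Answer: $- \frac{116765}{3156} \approx -36.998$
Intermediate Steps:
$A{\left(V,U \right)} = 6 + V$
$r = -3156$
$w = - \frac{7}{3156}$ ($w = \frac{7}{-3156} = 7 \left(- \frac{1}{3156}\right) = - \frac{7}{3156} \approx -0.002218$)
$A{\left(-43,-61 \right)} - w = \left(6 - 43\right) - - \frac{7}{3156} = -37 + \frac{7}{3156} = - \frac{116765}{3156}$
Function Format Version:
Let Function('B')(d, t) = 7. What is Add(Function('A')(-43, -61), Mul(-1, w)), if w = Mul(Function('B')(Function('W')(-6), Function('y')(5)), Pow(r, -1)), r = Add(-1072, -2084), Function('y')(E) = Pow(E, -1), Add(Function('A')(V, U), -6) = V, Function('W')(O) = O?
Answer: Rational(-116765, 3156) ≈ -36.998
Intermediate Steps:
Function('A')(V, U) = Add(6, V)
r = -3156
w = Rational(-7, 3156) (w = Mul(7, Pow(-3156, -1)) = Mul(7, Rational(-1, 3156)) = Rational(-7, 3156) ≈ -0.0022180)
Add(Function('A')(-43, -61), Mul(-1, w)) = Add(Add(6, -43), Mul(-1, Rational(-7, 3156))) = Add(-37, Rational(7, 3156)) = Rational(-116765, 3156)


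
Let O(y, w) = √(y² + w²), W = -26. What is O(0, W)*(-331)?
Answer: -8606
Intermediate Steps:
O(y, w) = √(w² + y²)
O(0, W)*(-331) = √((-26)² + 0²)*(-331) = √(676 + 0)*(-331) = √676*(-331) = 26*(-331) = -8606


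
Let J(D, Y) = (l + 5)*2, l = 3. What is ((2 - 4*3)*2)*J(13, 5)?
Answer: -320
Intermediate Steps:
J(D, Y) = 16 (J(D, Y) = (3 + 5)*2 = 8*2 = 16)
((2 - 4*3)*2)*J(13, 5) = ((2 - 4*3)*2)*16 = ((2 - 12)*2)*16 = -10*2*16 = -20*16 = -320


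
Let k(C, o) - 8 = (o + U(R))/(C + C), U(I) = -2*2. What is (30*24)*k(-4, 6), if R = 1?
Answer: 5580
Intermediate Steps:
U(I) = -4
k(C, o) = 8 + (-4 + o)/(2*C) (k(C, o) = 8 + (o - 4)/(C + C) = 8 + (-4 + o)/((2*C)) = 8 + (-4 + o)*(1/(2*C)) = 8 + (-4 + o)/(2*C))
(30*24)*k(-4, 6) = (30*24)*((½)*(-4 + 6 + 16*(-4))/(-4)) = 720*((½)*(-¼)*(-4 + 6 - 64)) = 720*((½)*(-¼)*(-62)) = 720*(31/4) = 5580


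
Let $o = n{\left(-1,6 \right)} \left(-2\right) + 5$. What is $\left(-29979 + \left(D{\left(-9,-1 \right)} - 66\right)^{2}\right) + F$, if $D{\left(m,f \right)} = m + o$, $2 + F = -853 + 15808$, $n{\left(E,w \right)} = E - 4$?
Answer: $-11426$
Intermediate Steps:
$n{\left(E,w \right)} = -4 + E$
$F = 14953$ ($F = -2 + \left(-853 + 15808\right) = -2 + 14955 = 14953$)
$o = 15$ ($o = \left(-4 - 1\right) \left(-2\right) + 5 = \left(-5\right) \left(-2\right) + 5 = 10 + 5 = 15$)
$D{\left(m,f \right)} = 15 + m$ ($D{\left(m,f \right)} = m + 15 = 15 + m$)
$\left(-29979 + \left(D{\left(-9,-1 \right)} - 66\right)^{2}\right) + F = \left(-29979 + \left(\left(15 - 9\right) - 66\right)^{2}\right) + 14953 = \left(-29979 + \left(6 - 66\right)^{2}\right) + 14953 = \left(-29979 + \left(-60\right)^{2}\right) + 14953 = \left(-29979 + 3600\right) + 14953 = -26379 + 14953 = -11426$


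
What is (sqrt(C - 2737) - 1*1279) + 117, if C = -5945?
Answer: -1162 + I*sqrt(8682) ≈ -1162.0 + 93.177*I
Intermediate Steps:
(sqrt(C - 2737) - 1*1279) + 117 = (sqrt(-5945 - 2737) - 1*1279) + 117 = (sqrt(-8682) - 1279) + 117 = (I*sqrt(8682) - 1279) + 117 = (-1279 + I*sqrt(8682)) + 117 = -1162 + I*sqrt(8682)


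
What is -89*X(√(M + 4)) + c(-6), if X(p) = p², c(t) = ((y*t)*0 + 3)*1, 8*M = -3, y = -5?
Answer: -2557/8 ≈ -319.63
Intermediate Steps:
M = -3/8 (M = (⅛)*(-3) = -3/8 ≈ -0.37500)
c(t) = 3 (c(t) = (-5*t*0 + 3)*1 = (0 + 3)*1 = 3*1 = 3)
-89*X(√(M + 4)) + c(-6) = -89*(√(-3/8 + 4))² + 3 = -89*(√(29/8))² + 3 = -89*(√58/4)² + 3 = -89*29/8 + 3 = -2581/8 + 3 = -2557/8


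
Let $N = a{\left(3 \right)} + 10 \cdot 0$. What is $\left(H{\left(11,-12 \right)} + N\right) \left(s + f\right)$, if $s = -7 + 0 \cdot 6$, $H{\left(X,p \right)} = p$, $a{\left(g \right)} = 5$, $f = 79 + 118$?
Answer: $-1330$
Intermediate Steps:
$f = 197$
$N = 5$ ($N = 5 + 10 \cdot 0 = 5 + 0 = 5$)
$s = -7$ ($s = -7 + 0 = -7$)
$\left(H{\left(11,-12 \right)} + N\right) \left(s + f\right) = \left(-12 + 5\right) \left(-7 + 197\right) = \left(-7\right) 190 = -1330$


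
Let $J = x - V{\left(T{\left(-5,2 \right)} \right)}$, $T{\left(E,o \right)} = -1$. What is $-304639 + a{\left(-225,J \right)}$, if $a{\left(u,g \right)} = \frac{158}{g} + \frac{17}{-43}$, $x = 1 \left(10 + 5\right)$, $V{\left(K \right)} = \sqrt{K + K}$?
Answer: $- \frac{2973483228}{9761} + \frac{158 i \sqrt{2}}{227} \approx -3.0463 \cdot 10^{5} + 0.98434 i$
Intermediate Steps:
$V{\left(K \right)} = \sqrt{2} \sqrt{K}$ ($V{\left(K \right)} = \sqrt{2 K} = \sqrt{2} \sqrt{K}$)
$x = 15$ ($x = 1 \cdot 15 = 15$)
$J = 15 - i \sqrt{2}$ ($J = 15 - \sqrt{2} \sqrt{-1} = 15 - \sqrt{2} i = 15 - i \sqrt{2} \approx 15.0 - 1.4142 i$)
$a{\left(u,g \right)} = - \frac{17}{43} + \frac{158}{g}$ ($a{\left(u,g \right)} = \frac{158}{g} + 17 \left(- \frac{1}{43}\right) = \frac{158}{g} - \frac{17}{43} = - \frac{17}{43} + \frac{158}{g}$)
$-304639 + a{\left(-225,J \right)} = -304639 - \left(\frac{17}{43} - \frac{158}{15 - i \sqrt{2}}\right) = - \frac{13099494}{43} + \frac{158}{15 - i \sqrt{2}}$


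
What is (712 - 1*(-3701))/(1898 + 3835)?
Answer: 1471/1911 ≈ 0.76975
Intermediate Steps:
(712 - 1*(-3701))/(1898 + 3835) = (712 + 3701)/5733 = 4413*(1/5733) = 1471/1911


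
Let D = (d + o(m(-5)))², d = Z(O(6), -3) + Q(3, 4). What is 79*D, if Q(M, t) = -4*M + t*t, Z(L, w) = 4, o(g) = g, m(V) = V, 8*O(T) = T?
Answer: 711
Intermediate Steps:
O(T) = T/8
Q(M, t) = t² - 4*M (Q(M, t) = -4*M + t² = t² - 4*M)
d = 8 (d = 4 + (4² - 4*3) = 4 + (16 - 12) = 4 + 4 = 8)
D = 9 (D = (8 - 5)² = 3² = 9)
79*D = 79*9 = 711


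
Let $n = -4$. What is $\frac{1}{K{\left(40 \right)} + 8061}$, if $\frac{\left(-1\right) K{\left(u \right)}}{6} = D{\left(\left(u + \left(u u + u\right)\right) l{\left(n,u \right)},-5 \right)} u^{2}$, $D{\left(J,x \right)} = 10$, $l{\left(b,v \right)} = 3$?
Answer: $- \frac{1}{87939} \approx -1.1372 \cdot 10^{-5}$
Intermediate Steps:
$K{\left(u \right)} = - 60 u^{2}$ ($K{\left(u \right)} = - 6 \cdot 10 u^{2} = - 60 u^{2}$)
$\frac{1}{K{\left(40 \right)} + 8061} = \frac{1}{- 60 \cdot 40^{2} + 8061} = \frac{1}{\left(-60\right) 1600 + 8061} = \frac{1}{-96000 + 8061} = \frac{1}{-87939} = - \frac{1}{87939}$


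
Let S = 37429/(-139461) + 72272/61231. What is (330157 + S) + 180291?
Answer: 622699288638323/1219905213 ≈ 5.1045e+5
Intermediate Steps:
S = 1112472899/1219905213 (S = 37429*(-1/139461) + 72272*(1/61231) = -5347/19923 + 72272/61231 = 1112472899/1219905213 ≈ 0.91193)
(330157 + S) + 180291 = (330157 + 1112472899/1219905213) + 180291 = 402761357881340/1219905213 + 180291 = 622699288638323/1219905213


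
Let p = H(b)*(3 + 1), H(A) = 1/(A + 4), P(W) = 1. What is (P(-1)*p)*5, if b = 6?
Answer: 2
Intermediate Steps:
H(A) = 1/(4 + A)
p = 2/5 (p = (3 + 1)/(4 + 6) = 4/10 = (1/10)*4 = 2/5 ≈ 0.40000)
(P(-1)*p)*5 = (1*(2/5))*5 = (2/5)*5 = 2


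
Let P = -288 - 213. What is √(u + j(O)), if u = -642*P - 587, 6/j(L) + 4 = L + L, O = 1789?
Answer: 2*√256311772414/1787 ≈ 566.62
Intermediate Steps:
P = -501
j(L) = 6/(-4 + 2*L) (j(L) = 6/(-4 + (L + L)) = 6/(-4 + 2*L))
u = 321055 (u = -642*(-501) - 587 = 321642 - 587 = 321055)
√(u + j(O)) = √(321055 + 3/(-2 + 1789)) = √(321055 + 3/1787) = √(573725288/1787) = 2*√256311772414/1787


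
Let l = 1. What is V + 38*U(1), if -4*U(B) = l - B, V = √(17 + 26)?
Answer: √43 ≈ 6.5574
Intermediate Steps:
V = √43 ≈ 6.5574
U(B) = -¼ + B/4 (U(B) = -(1 - B)/4 = -¼ + B/4)
V + 38*U(1) = √43 + 38*(-¼ + (¼)*1) = √43 + 38*(-¼ + ¼) = √43 + 38*0 = √43 + 0 = √43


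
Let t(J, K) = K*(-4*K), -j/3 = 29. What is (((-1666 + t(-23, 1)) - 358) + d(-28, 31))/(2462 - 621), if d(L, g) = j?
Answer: -2115/1841 ≈ -1.1488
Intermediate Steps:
j = -87 (j = -3*29 = -87)
t(J, K) = -4*K²
d(L, g) = -87
(((-1666 + t(-23, 1)) - 358) + d(-28, 31))/(2462 - 621) = (((-1666 - 4*1²) - 358) - 87)/(2462 - 621) = (((-1666 - 4*1) - 358) - 87)/1841 = (((-1666 - 4) - 358) - 87)*(1/1841) = ((-1670 - 358) - 87)*(1/1841) = (-2028 - 87)*(1/1841) = -2115*1/1841 = -2115/1841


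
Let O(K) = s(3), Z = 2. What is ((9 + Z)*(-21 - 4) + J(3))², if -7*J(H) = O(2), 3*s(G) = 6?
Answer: 3713329/49 ≈ 75782.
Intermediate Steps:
s(G) = 2 (s(G) = (⅓)*6 = 2)
O(K) = 2
J(H) = -2/7 (J(H) = -⅐*2 = -2/7)
((9 + Z)*(-21 - 4) + J(3))² = ((9 + 2)*(-21 - 4) - 2/7)² = (11*(-25) - 2/7)² = (-275 - 2/7)² = (-1927/7)² = 3713329/49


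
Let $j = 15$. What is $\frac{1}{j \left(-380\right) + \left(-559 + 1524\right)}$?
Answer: $- \frac{1}{4735} \approx -0.00021119$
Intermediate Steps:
$\frac{1}{j \left(-380\right) + \left(-559 + 1524\right)} = \frac{1}{15 \left(-380\right) + \left(-559 + 1524\right)} = \frac{1}{-5700 + 965} = \frac{1}{-4735} = - \frac{1}{4735}$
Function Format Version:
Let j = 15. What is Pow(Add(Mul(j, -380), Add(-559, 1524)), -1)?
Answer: Rational(-1, 4735) ≈ -0.00021119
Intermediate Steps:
Pow(Add(Mul(j, -380), Add(-559, 1524)), -1) = Pow(Add(Mul(15, -380), Add(-559, 1524)), -1) = Pow(Add(-5700, 965), -1) = Pow(-4735, -1) = Rational(-1, 4735)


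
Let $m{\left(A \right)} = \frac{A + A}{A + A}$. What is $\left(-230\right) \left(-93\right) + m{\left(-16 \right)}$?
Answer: $21391$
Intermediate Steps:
$m{\left(A \right)} = 1$ ($m{\left(A \right)} = \frac{2 A}{2 A} = 2 A \frac{1}{2 A} = 1$)
$\left(-230\right) \left(-93\right) + m{\left(-16 \right)} = \left(-230\right) \left(-93\right) + 1 = 21390 + 1 = 21391$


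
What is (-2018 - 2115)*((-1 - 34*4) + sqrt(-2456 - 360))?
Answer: 566221 - 66128*I*sqrt(11) ≈ 5.6622e+5 - 2.1932e+5*I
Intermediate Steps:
(-2018 - 2115)*((-1 - 34*4) + sqrt(-2456 - 360)) = -4133*((-1 - 136) + sqrt(-2816)) = -4133*(-137 + 16*I*sqrt(11)) = 566221 - 66128*I*sqrt(11)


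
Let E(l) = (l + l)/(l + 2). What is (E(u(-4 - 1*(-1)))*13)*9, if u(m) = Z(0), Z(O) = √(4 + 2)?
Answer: 702 - 234*√6 ≈ 128.82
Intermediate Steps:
Z(O) = √6
u(m) = √6
E(l) = 2*l/(2 + l) (E(l) = (2*l)/(2 + l) = 2*l/(2 + l))
(E(u(-4 - 1*(-1)))*13)*9 = ((2*√6/(2 + √6))*13)*9 = (26*√6/(2 + √6))*9 = 234*√6/(2 + √6)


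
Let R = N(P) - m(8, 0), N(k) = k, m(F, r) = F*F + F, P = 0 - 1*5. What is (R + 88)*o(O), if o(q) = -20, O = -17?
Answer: -220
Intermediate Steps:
P = -5 (P = 0 - 5 = -5)
m(F, r) = F + F² (m(F, r) = F² + F = F + F²)
R = -77 (R = -5 - 8*(1 + 8) = -5 - 8*9 = -5 - 1*72 = -5 - 72 = -77)
(R + 88)*o(O) = (-77 + 88)*(-20) = 11*(-20) = -220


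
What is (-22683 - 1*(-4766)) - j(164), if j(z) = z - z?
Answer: -17917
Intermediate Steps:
j(z) = 0
(-22683 - 1*(-4766)) - j(164) = (-22683 - 1*(-4766)) - 1*0 = (-22683 + 4766) + 0 = -17917 + 0 = -17917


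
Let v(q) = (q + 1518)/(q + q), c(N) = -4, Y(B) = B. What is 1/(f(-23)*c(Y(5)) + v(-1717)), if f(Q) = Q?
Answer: 3434/316127 ≈ 0.010863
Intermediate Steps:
v(q) = (1518 + q)/(2*q) (v(q) = (1518 + q)/((2*q)) = (1518 + q)*(1/(2*q)) = (1518 + q)/(2*q))
1/(f(-23)*c(Y(5)) + v(-1717)) = 1/(-23*(-4) + (1/2)*(1518 - 1717)/(-1717)) = 1/(92 + (1/2)*(-1/1717)*(-199)) = 1/(92 + 199/3434) = 1/(316127/3434) = 3434/316127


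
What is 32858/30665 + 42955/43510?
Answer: 549373331/266846830 ≈ 2.0588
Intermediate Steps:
32858/30665 + 42955/43510 = 32858*(1/30665) + 42955*(1/43510) = 32858/30665 + 8591/8702 = 549373331/266846830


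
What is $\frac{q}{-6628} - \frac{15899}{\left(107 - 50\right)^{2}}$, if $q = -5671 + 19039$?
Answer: $- \frac{37202801}{5383593} \approx -6.9104$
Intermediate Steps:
$q = 13368$
$\frac{q}{-6628} - \frac{15899}{\left(107 - 50\right)^{2}} = \frac{13368}{-6628} - \frac{15899}{\left(107 - 50\right)^{2}} = 13368 \left(- \frac{1}{6628}\right) - \frac{15899}{57^{2}} = - \frac{3342}{1657} - \frac{15899}{3249} = - \frac{37202801}{5383593}$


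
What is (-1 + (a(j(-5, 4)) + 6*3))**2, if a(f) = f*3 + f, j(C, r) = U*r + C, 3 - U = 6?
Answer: 2601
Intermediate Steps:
U = -3 (U = 3 - 1*6 = 3 - 6 = -3)
j(C, r) = C - 3*r (j(C, r) = -3*r + C = C - 3*r)
a(f) = 4*f (a(f) = 3*f + f = 4*f)
(-1 + (a(j(-5, 4)) + 6*3))**2 = (-1 + (4*(-5 - 3*4) + 6*3))**2 = (-1 + (4*(-5 - 12) + 18))**2 = (-1 + (4*(-17) + 18))**2 = (-1 + (-68 + 18))**2 = (-1 - 50)**2 = (-51)**2 = 2601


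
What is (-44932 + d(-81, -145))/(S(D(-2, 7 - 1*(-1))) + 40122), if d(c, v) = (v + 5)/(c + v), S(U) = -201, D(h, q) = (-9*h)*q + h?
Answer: -5077246/4511073 ≈ -1.1255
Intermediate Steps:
D(h, q) = h - 9*h*q (D(h, q) = -9*h*q + h = h - 9*h*q)
d(c, v) = (5 + v)/(c + v)
(-44932 + d(-81, -145))/(S(D(-2, 7 - 1*(-1))) + 40122) = (-44932 + (5 - 145)/(-81 - 145))/(-201 + 40122) = (-44932 - 140/(-226))/39921 = (-44932 - 1/226*(-140))*(1/39921) = (-44932 + 70/113)*(1/39921) = -5077246/113*1/39921 = -5077246/4511073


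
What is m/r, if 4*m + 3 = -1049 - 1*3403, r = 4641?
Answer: -1485/6188 ≈ -0.23998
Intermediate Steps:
m = -4455/4 (m = -¾ + (-1049 - 1*3403)/4 = -¾ + (-1049 - 3403)/4 = -¾ + (¼)*(-4452) = -¾ - 1113 = -4455/4 ≈ -1113.8)
m/r = -4455/4/4641 = -4455/4*1/4641 = -1485/6188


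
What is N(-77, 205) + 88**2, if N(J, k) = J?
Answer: 7667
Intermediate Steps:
N(-77, 205) + 88**2 = -77 + 88**2 = -77 + 7744 = 7667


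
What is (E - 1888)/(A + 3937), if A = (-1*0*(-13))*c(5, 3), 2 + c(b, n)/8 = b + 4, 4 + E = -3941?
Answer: -5833/3937 ≈ -1.4816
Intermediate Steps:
E = -3945 (E = -4 - 3941 = -3945)
c(b, n) = 16 + 8*b (c(b, n) = -16 + 8*(b + 4) = -16 + 8*(4 + b) = -16 + (32 + 8*b) = 16 + 8*b)
A = 0 (A = (-1*0*(-13))*(16 + 8*5) = (0*(-13))*(16 + 40) = 0*56 = 0)
(E - 1888)/(A + 3937) = (-3945 - 1888)/(0 + 3937) = -5833/3937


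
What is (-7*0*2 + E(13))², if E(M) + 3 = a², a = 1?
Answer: 4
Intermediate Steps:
E(M) = -2 (E(M) = -3 + 1² = -3 + 1 = -2)
(-7*0*2 + E(13))² = (-7*0*2 - 2)² = (0*2 - 2)² = (0 - 2)² = (-2)² = 4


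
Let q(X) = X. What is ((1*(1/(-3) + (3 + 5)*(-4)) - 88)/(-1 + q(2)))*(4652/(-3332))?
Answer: 419843/2499 ≈ 168.00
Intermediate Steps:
((1*(1/(-3) + (3 + 5)*(-4)) - 88)/(-1 + q(2)))*(4652/(-3332)) = ((1*(1/(-3) + (3 + 5)*(-4)) - 88)/(-1 + 2))*(4652/(-3332)) = ((1*(-1/3 + 8*(-4)) - 88)/1)*(4652*(-1/3332)) = ((1*(-1/3 - 32) - 88)*1)*(-1163/833) = ((1*(-97/3) - 88)*1)*(-1163/833) = ((-97/3 - 88)*1)*(-1163/833) = -361/3*1*(-1163/833) = -361/3*(-1163/833) = 419843/2499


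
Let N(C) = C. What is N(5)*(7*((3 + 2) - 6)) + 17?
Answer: -18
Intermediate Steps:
N(5)*(7*((3 + 2) - 6)) + 17 = 5*(7*((3 + 2) - 6)) + 17 = 5*(7*(5 - 6)) + 17 = 5*(7*(-1)) + 17 = 5*(-7) + 17 = -35 + 17 = -18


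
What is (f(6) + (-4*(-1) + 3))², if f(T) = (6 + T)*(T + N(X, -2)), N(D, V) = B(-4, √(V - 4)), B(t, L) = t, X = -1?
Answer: 961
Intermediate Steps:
N(D, V) = -4
f(T) = (-4 + T)*(6 + T) (f(T) = (6 + T)*(T - 4) = (6 + T)*(-4 + T) = (-4 + T)*(6 + T))
(f(6) + (-4*(-1) + 3))² = ((-24 + 6² + 2*6) + (-4*(-1) + 3))² = ((-24 + 36 + 12) + (4 + 3))² = (24 + 7)² = 31² = 961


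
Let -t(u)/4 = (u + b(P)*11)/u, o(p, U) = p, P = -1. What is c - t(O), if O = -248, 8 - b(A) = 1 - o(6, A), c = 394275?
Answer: 24445155/62 ≈ 3.9428e+5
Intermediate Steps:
b(A) = 13 (b(A) = 8 - (1 - 1*6) = 8 - (1 - 6) = 8 - 1*(-5) = 8 + 5 = 13)
t(u) = -4*(143 + u)/u (t(u) = -4*(u + 13*11)/u = -4*(u + 143)/u = -4*(143 + u)/u)
c - t(O) = 394275 - (-4 - 572/(-248)) = 394275 - (-4 - 572*(-1/248)) = 394275 - (-4 + 143/62) = 394275 - 1*(-105/62) = 394275 + 105/62 = 24445155/62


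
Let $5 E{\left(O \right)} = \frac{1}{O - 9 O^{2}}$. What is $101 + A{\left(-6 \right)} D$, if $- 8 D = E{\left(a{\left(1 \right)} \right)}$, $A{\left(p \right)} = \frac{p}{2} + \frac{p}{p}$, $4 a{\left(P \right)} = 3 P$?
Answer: $\frac{34841}{345} \approx 100.99$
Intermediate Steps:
$a{\left(P \right)} = \frac{3 P}{4}$
$A{\left(p \right)} = 1 + \frac{p}{2}$ ($A{\left(p \right)} = p \frac{1}{2} + 1 = \frac{p}{2} + 1 = 1 + \frac{p}{2}$)
$E{\left(O \right)} = \frac{1}{5 \left(O - 9 O^{2}\right)}$
$D = \frac{2}{345}$ ($D = - \frac{\left(- \frac{1}{5}\right) \frac{1}{\frac{3}{4} \cdot 1} \frac{1}{-1 + 9 \cdot \frac{3}{4} \cdot 1}}{8} = - \frac{\left(- \frac{1}{5}\right) \frac{1}{\frac{3}{4}} \frac{1}{-1 + 9 \cdot \frac{3}{4}}}{8} = - \frac{\left(- \frac{1}{5}\right) \frac{4}{3} \frac{1}{-1 + \frac{27}{4}}}{8} = - \frac{\left(- \frac{1}{5}\right) \frac{4}{3} \frac{1}{\frac{23}{4}}}{8} = - \frac{\left(- \frac{1}{5}\right) \frac{4}{3} \cdot \frac{4}{23}}{8} = \left(- \frac{1}{8}\right) \left(- \frac{16}{345}\right) = \frac{2}{345} \approx 0.0057971$)
$101 + A{\left(-6 \right)} D = 101 + \left(1 + \frac{1}{2} \left(-6\right)\right) \frac{2}{345} = 101 + \left(1 - 3\right) \frac{2}{345} = 101 - \frac{4}{345} = \frac{34841}{345}$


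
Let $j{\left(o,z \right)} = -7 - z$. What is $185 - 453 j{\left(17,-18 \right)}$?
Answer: $-4798$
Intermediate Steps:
$185 - 453 j{\left(17,-18 \right)} = 185 - 453 \left(-7 - -18\right) = 185 - 453 \left(-7 + 18\right) = 185 - 4983 = -4798$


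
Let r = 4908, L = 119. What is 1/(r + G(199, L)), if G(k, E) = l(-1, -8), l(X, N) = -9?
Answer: 1/4899 ≈ 0.00020412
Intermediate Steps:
G(k, E) = -9
1/(r + G(199, L)) = 1/(4908 - 9) = 1/4899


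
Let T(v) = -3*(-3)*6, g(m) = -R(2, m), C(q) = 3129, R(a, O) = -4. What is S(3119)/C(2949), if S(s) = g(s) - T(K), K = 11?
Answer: -50/3129 ≈ -0.015980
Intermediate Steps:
g(m) = 4 (g(m) = -1*(-4) = 4)
T(v) = 54 (T(v) = 9*6 = 54)
S(s) = -50 (S(s) = 4 - 1*54 = 4 - 54 = -50)
S(3119)/C(2949) = -50/3129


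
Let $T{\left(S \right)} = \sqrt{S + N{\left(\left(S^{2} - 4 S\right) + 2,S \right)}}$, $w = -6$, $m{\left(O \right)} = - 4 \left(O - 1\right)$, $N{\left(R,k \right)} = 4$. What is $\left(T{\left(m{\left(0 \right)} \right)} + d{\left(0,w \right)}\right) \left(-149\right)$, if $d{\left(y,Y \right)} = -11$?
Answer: $1639 - 298 \sqrt{2} \approx 1217.6$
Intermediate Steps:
$m{\left(O \right)} = 4 - 4 O$ ($m{\left(O \right)} = - 4 \left(-1 + O\right) = 4 - 4 O$)
$T{\left(S \right)} = \sqrt{4 + S}$ ($T{\left(S \right)} = \sqrt{S + 4} = \sqrt{4 + S}$)
$\left(T{\left(m{\left(0 \right)} \right)} + d{\left(0,w \right)}\right) \left(-149\right) = \left(\sqrt{4 + \left(4 - 0\right)} - 11\right) \left(-149\right) = \left(\sqrt{4 + \left(4 + 0\right)} - 11\right) \left(-149\right) = \left(\sqrt{4 + 4} - 11\right) \left(-149\right) = \left(\sqrt{8} - 11\right) \left(-149\right) = \left(2 \sqrt{2} - 11\right) \left(-149\right) = \left(-11 + 2 \sqrt{2}\right) \left(-149\right) = 1639 - 298 \sqrt{2}$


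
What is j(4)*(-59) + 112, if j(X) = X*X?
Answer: -832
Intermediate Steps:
j(X) = X²
j(4)*(-59) + 112 = 4²*(-59) + 112 = 16*(-59) + 112 = -944 + 112 = -832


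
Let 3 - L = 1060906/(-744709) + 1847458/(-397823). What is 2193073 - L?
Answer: 92817473518605590/42323195501 ≈ 2.1931e+6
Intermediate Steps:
L = 383808358983/42323195501 (L = 3 - (1060906/(-744709) + 1847458/(-397823)) = 3 - (1060906*(-1/744709) + 1847458*(-1/397823)) = 3 - (-151558/106387 - 1847458/397823) = 3 - 1*(-256838772480/42323195501) = 3 + 256838772480/42323195501 = 383808358983/42323195501 ≈ 9.0685)
2193073 - L = 2193073 - 1*383808358983/42323195501 = 2193073 - 383808358983/42323195501 = 92817473518605590/42323195501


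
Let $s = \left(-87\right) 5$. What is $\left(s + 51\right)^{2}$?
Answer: $147456$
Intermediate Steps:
$s = -435$
$\left(s + 51\right)^{2} = \left(-435 + 51\right)^{2} = \left(-384\right)^{2} = 147456$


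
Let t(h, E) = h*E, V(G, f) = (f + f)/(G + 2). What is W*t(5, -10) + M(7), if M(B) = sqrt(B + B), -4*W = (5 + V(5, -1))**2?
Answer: 27225/98 + sqrt(14) ≈ 281.55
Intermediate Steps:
V(G, f) = 2*f/(2 + G) (V(G, f) = (2*f)/(2 + G) = 2*f/(2 + G))
W = -1089/196 (W = -(5 + 2*(-1)/(2 + 5))**2/4 = -(5 + 2*(-1)/7)**2/4 = -(5 + 2*(-1)*(1/7))**2/4 = -(5 - 2/7)**2/4 = -(33/7)**2/4 = -1/4*1089/49 = -1089/196 ≈ -5.5561)
t(h, E) = E*h
M(B) = sqrt(2)*sqrt(B) (M(B) = sqrt(2*B) = sqrt(2)*sqrt(B))
W*t(5, -10) + M(7) = -(-5445)*5/98 + sqrt(2)*sqrt(7) = -1089/196*(-50) + sqrt(14) = 27225/98 + sqrt(14)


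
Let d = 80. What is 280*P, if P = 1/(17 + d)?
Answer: 280/97 ≈ 2.8866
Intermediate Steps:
P = 1/97 (P = 1/(17 + 80) = 1/97 ≈ 0.010309)
280*P = 280*(1/97) = 280/97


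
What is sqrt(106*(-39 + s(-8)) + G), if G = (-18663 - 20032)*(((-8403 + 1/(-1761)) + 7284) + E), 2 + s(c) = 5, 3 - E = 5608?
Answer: sqrt(806853959850939)/1761 ≈ 16130.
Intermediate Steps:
E = -5605 (E = 3 - 1*5608 = 3 - 5608 = -5605)
s(c) = 3 (s(c) = -2 + 5 = 3)
G = 458186140675/1761 (G = (-18663 - 20032)*(((-8403 + 1/(-1761)) + 7284) - 5605) = -38695*(((-8403 - 1/1761) + 7284) - 5605) = -38695*((-14797684/1761 + 7284) - 5605) = -38695*(-1970560/1761 - 5605) = -38695*(-11840965/1761) = 458186140675/1761 ≈ 2.6019e+8)
sqrt(106*(-39 + s(-8)) + G) = sqrt(106*(-39 + 3) + 458186140675/1761) = sqrt(106*(-36) + 458186140675/1761) = sqrt(-3816 + 458186140675/1761) = sqrt(458179420699/1761) = sqrt(806853959850939)/1761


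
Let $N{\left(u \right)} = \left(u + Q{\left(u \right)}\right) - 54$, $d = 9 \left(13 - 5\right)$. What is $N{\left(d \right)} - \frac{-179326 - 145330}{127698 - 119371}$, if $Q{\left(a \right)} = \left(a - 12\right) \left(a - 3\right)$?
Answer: $\frac{34948322}{8327} \approx 4197.0$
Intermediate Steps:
$d = 72$ ($d = 9 \cdot 8 = 72$)
$Q{\left(a \right)} = \left(-12 + a\right) \left(-3 + a\right)$
$N{\left(u \right)} = -18 + u^{2} - 14 u$ ($N{\left(u \right)} = \left(u + \left(36 + u^{2} - 15 u\right)\right) - 54 = \left(36 + u^{2} - 14 u\right) - 54 = -18 + u^{2} - 14 u$)
$N{\left(d \right)} - \frac{-179326 - 145330}{127698 - 119371} = \left(-18 + 72^{2} - 1008\right) - \frac{-179326 - 145330}{127698 - 119371} = \left(-18 + 5184 - 1008\right) - - \frac{324656}{8327} = 4158 - \left(-324656\right) \frac{1}{8327} = 4158 - - \frac{324656}{8327} = 4158 + \frac{324656}{8327} = \frac{34948322}{8327}$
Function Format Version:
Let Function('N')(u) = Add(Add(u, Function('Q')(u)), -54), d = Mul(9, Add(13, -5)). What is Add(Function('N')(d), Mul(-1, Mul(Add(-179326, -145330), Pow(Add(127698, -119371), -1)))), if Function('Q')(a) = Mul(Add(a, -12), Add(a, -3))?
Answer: Rational(34948322, 8327) ≈ 4197.0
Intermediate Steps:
d = 72 (d = Mul(9, 8) = 72)
Function('Q')(a) = Mul(Add(-12, a), Add(-3, a))
Function('N')(u) = Add(-18, Pow(u, 2), Mul(-14, u)) (Function('N')(u) = Add(Add(u, Add(36, Pow(u, 2), Mul(-15, u))), -54) = Add(Add(36, Pow(u, 2), Mul(-14, u)), -54) = Add(-18, Pow(u, 2), Mul(-14, u)))
Add(Function('N')(d), Mul(-1, Mul(Add(-179326, -145330), Pow(Add(127698, -119371), -1)))) = Add(Add(-18, Pow(72, 2), Mul(-14, 72)), Mul(-1, Mul(Add(-179326, -145330), Pow(Add(127698, -119371), -1)))) = Add(Add(-18, 5184, -1008), Mul(-1, Mul(-324656, Pow(8327, -1)))) = Add(4158, Mul(-1, Mul(-324656, Rational(1, 8327)))) = Add(4158, Mul(-1, Rational(-324656, 8327))) = Add(4158, Rational(324656, 8327)) = Rational(34948322, 8327)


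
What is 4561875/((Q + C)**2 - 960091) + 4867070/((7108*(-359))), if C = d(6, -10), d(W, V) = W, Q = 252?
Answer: -7994861674195/1140038589922 ≈ -7.0128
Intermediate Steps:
C = 6
4561875/((Q + C)**2 - 960091) + 4867070/((7108*(-359))) = 4561875/((252 + 6)**2 - 960091) + 4867070/((7108*(-359))) = 4561875/(258**2 - 960091) + 4867070/(-2551772) = 4561875/(66564 - 960091) + 4867070*(-1/2551772) = 4561875/(-893527) - 2433535/1275886 = 4561875*(-1/893527) - 2433535/1275886 = -4561875/893527 - 2433535/1275886 = -7994861674195/1140038589922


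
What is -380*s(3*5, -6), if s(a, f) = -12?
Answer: 4560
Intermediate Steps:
-380*s(3*5, -6) = -380*(-12) = 4560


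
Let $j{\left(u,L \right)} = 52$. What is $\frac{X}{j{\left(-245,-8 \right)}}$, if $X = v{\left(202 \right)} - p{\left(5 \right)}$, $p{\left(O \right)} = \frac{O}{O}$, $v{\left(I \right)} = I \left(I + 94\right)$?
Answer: $\frac{59791}{52} \approx 1149.8$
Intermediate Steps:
$v{\left(I \right)} = I \left(94 + I\right)$
$p{\left(O \right)} = 1$
$X = 59791$ ($X = 202 \left(94 + 202\right) - 1 = 202 \cdot 296 - 1 = 59792 - 1 = 59791$)
$\frac{X}{j{\left(-245,-8 \right)}} = \frac{59791}{52}$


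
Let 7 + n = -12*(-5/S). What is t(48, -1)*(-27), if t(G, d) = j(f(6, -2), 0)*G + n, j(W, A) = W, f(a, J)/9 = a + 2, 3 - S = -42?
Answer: -93159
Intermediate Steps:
S = 45 (S = 3 - 1*(-42) = 3 + 42 = 45)
f(a, J) = 18 + 9*a (f(a, J) = 9*(a + 2) = 9*(2 + a) = 18 + 9*a)
n = -17/3 (n = -7 - 12/(45/(-5)) = -7 - 12/(45*(-⅕)) = -7 - 12/(-9) = -7 - 12*(-⅑) = -7 + 4/3 = -17/3 ≈ -5.6667)
t(G, d) = -17/3 + 72*G (t(G, d) = (18 + 9*6)*G - 17/3 = (18 + 54)*G - 17/3 = 72*G - 17/3 = -17/3 + 72*G)
t(48, -1)*(-27) = (-17/3 + 72*48)*(-27) = (-17/3 + 3456)*(-27) = (10351/3)*(-27) = -93159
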